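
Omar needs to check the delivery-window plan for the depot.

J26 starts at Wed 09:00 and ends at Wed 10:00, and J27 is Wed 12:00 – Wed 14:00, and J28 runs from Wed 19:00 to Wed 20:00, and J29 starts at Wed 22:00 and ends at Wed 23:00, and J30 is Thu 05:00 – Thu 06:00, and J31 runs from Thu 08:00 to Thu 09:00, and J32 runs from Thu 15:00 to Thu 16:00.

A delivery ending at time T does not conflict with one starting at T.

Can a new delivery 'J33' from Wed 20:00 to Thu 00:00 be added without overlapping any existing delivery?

J26: ends Wed 10:00 at or before J33 starts Wed 20:00 → clear.
J27: ends Wed 14:00 at or before J33 starts Wed 20:00 → clear.
J28: ends Wed 20:00 at or before J33 starts Wed 20:00 → clear.
J29: starts Wed 22:00 before J33 ends Thu 00:00, and ends Wed 23:00 after J33 starts Wed 20:00 → overlap.
J30: starts Thu 05:00 at or after J33 ends Thu 00:00 → clear.
J31: starts Thu 08:00 at or after J33 ends Thu 00:00 → clear.
J32: starts Thu 15:00 at or after J33 ends Thu 00:00 → clear.
J33 overlaps J29.

No — it overlaps J29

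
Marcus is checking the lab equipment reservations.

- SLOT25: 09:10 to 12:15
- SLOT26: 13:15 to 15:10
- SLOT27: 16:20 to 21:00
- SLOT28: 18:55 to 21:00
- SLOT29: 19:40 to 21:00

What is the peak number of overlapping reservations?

Sweep the timeline, counting +1 at each start and −1 at each end (ends before starts at a tie):
09:10 start SLOT25 → 1
12:15 end SLOT25 → 0
13:15 start SLOT26 → 1
15:10 end SLOT26 → 0
16:20 start SLOT27 → 1
18:55 start SLOT28 → 2
19:40 start SLOT29 → 3
21:00 end SLOT27 → 2
21:00 end SLOT28 → 1
21:00 end SLOT29 → 0
Peak is 3, at 19:40 (SLOT27, SLOT28, SLOT29).

3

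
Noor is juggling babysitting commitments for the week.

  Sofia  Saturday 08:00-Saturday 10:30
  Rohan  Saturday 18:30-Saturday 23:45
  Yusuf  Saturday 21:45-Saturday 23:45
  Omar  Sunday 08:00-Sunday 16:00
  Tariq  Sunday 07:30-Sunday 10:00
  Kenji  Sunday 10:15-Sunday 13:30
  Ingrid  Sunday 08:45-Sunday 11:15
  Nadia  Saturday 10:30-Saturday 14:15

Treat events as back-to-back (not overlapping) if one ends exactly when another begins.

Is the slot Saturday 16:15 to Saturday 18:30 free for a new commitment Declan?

Yes — the slot is free

Sofia: ends Saturday 10:30 at or before Declan starts Saturday 16:15 → clear.
Nadia: ends Saturday 14:15 at or before Declan starts Saturday 16:15 → clear.
Rohan: starts Saturday 18:30 at or after Declan ends Saturday 18:30 → clear.
Yusuf: starts Saturday 21:45 at or after Declan ends Saturday 18:30 → clear.
Tariq: starts Sunday 07:30 at or after Declan ends Saturday 18:30 → clear.
Omar: starts Sunday 08:00 at or after Declan ends Saturday 18:30 → clear.
Ingrid: starts Sunday 08:45 at or after Declan ends Saturday 18:30 → clear.
Kenji: starts Sunday 10:15 at or after Declan ends Saturday 18:30 → clear.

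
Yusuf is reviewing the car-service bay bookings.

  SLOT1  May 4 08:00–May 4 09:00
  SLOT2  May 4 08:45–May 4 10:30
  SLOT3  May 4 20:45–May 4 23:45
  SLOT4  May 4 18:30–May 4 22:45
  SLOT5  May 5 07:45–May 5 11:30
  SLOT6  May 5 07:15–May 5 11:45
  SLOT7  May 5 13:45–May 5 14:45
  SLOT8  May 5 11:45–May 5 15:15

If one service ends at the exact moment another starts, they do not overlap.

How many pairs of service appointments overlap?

4

Sorted by start: SLOT1, SLOT2, SLOT4, SLOT3, SLOT6, SLOT5, SLOT8, SLOT7.
SLOT2 starts before SLOT1 ends → SLOT1 and SLOT2 overlap.
SLOT4 starts after SLOT1 ends, so SLOT1 has no further overlaps.
SLOT4 starts after SLOT2 ends, so SLOT2 has no further overlaps.
SLOT3 starts before SLOT4 ends → SLOT4 and SLOT3 overlap.
SLOT6 starts after SLOT4 ends, so SLOT4 has no further overlaps.
SLOT6 starts after SLOT3 ends, so SLOT3 has no further overlaps.
SLOT5 starts before SLOT6 ends → SLOT6 and SLOT5 overlap.
SLOT8 starts exactly when SLOT6 ends (back-to-back, no overlap), so SLOT6 has no further overlaps.
SLOT8 starts after SLOT5 ends, so SLOT5 has no further overlaps.
SLOT7 starts before SLOT8 ends → SLOT8 and SLOT7 overlap.
Overlapping pairs: SLOT1 & SLOT2, SLOT3 & SLOT4, SLOT5 & SLOT6, SLOT7 & SLOT8 — 4 in total.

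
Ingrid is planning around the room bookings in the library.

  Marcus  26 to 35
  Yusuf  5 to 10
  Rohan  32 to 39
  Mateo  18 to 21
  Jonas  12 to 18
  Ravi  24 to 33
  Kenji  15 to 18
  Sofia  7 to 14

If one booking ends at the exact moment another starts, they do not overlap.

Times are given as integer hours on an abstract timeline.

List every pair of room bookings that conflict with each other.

Two intervals overlap when each starts before the other ends.
Sorted by start: Yusuf, Sofia, Jonas, Kenji, Mateo, Ravi, Marcus, Rohan.
Sofia starts before Yusuf ends → Yusuf and Sofia overlap.
Jonas starts after Yusuf ends — done with Yusuf.
Jonas starts before Sofia ends → Sofia and Jonas overlap.
Kenji starts after Sofia ends — done with Sofia.
Kenji starts before Jonas ends → Jonas and Kenji overlap.
Mateo starts exactly when Jonas ends (back-to-back, no overlap) — done with Jonas.
Mateo starts exactly when Kenji ends (back-to-back, no overlap) — done with Kenji.
Ravi starts after Mateo ends — done with Mateo.
Marcus starts before Ravi ends → Ravi and Marcus overlap.
Rohan starts before Ravi ends → Ravi and Rohan overlap.
Rohan starts before Marcus ends → Marcus and Rohan overlap.

Jonas & Kenji, Jonas & Sofia, Marcus & Ravi, Marcus & Rohan, Ravi & Rohan, Sofia & Yusuf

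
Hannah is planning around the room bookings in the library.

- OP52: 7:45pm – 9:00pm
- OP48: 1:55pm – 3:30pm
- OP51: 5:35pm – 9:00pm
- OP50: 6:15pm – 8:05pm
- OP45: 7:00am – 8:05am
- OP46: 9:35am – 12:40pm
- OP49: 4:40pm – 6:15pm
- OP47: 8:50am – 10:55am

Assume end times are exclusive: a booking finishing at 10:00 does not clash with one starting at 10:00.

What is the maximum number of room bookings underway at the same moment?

Sweep the timeline, counting +1 at each start and −1 at each end (ends before starts at a tie):
7:00am start OP45 → 1
8:05am end OP45 → 0
8:50am start OP47 → 1
9:35am start OP46 → 2
10:55am end OP47 → 1
12:40pm end OP46 → 0
1:55pm start OP48 → 1
3:30pm end OP48 → 0
4:40pm start OP49 → 1
5:35pm start OP51 → 2
6:15pm end OP49 → 1
6:15pm start OP50 → 2
7:45pm start OP52 → 3
8:05pm end OP50 → 2
9:00pm end OP51 → 1
9:00pm end OP52 → 0
Peak is 3, at 7:45pm (OP50, OP51, OP52).

3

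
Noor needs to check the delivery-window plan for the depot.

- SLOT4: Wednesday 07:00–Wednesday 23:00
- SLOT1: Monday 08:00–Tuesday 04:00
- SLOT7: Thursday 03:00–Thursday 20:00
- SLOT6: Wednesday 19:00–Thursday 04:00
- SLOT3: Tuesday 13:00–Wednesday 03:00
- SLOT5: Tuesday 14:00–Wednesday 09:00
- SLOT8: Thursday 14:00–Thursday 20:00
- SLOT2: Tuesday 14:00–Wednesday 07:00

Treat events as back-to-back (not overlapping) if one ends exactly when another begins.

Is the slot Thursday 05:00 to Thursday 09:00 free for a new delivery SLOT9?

SLOT1: ends Tuesday 04:00 at or before SLOT9 starts Thursday 05:00 → clear.
SLOT3: ends Wednesday 03:00 at or before SLOT9 starts Thursday 05:00 → clear.
SLOT2: ends Wednesday 07:00 at or before SLOT9 starts Thursday 05:00 → clear.
SLOT5: ends Wednesday 09:00 at or before SLOT9 starts Thursday 05:00 → clear.
SLOT4: ends Wednesday 23:00 at or before SLOT9 starts Thursday 05:00 → clear.
SLOT6: ends Thursday 04:00 at or before SLOT9 starts Thursday 05:00 → clear.
SLOT7: starts Thursday 03:00 before SLOT9 ends Thursday 09:00, and ends Thursday 20:00 after SLOT9 starts Thursday 05:00 → overlap.
SLOT8: starts Thursday 14:00 at or after SLOT9 ends Thursday 09:00 → clear.
SLOT9 overlaps SLOT7.

No — it overlaps SLOT7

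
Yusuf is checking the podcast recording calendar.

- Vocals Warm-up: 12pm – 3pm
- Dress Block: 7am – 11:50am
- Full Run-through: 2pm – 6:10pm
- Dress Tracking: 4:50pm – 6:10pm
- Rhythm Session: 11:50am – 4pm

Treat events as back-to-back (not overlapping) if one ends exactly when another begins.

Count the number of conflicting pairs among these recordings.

Sorted by start: Dress Block, Rhythm Session, Vocals Warm-up, Full Run-through, Dress Tracking.
Rhythm Session starts exactly when Dress Block ends (back-to-back, no overlap), so Dress Block has no further overlaps.
Vocals Warm-up starts before Rhythm Session ends → Rhythm Session and Vocals Warm-up overlap.
Full Run-through starts before Rhythm Session ends → Rhythm Session and Full Run-through overlap.
Dress Tracking starts after Rhythm Session ends.
Full Run-through starts before Vocals Warm-up ends → Vocals Warm-up and Full Run-through overlap.
Dress Tracking starts after Vocals Warm-up ends.
Dress Tracking starts before Full Run-through ends → Full Run-through and Dress Tracking overlap.
Overlapping pairs: Dress Tracking & Full Run-through, Full Run-through & Rhythm Session, Full Run-through & Vocals Warm-up, Rhythm Session & Vocals Warm-up — 4 in total.

4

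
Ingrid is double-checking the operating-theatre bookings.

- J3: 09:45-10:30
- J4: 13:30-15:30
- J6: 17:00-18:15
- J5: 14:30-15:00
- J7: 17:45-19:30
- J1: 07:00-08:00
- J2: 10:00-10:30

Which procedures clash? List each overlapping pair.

Sorted by start: J1, J3, J2, J4, J5, J6, J7.
J3 starts after J1 ends; J1 is clear from here.
J2 starts before J3 ends → J3 and J2 overlap.
J4 starts after J3 ends; J3 is clear from here.
J4 starts after J2 ends; J2 is clear from here.
J5 starts before J4 ends → J4 and J5 overlap.
J6 starts after J4 ends; J4 is clear from here.
J6 starts after J5 ends; J5 is clear from here.
J7 starts before J6 ends → J6 and J7 overlap.

J2 & J3, J4 & J5, J6 & J7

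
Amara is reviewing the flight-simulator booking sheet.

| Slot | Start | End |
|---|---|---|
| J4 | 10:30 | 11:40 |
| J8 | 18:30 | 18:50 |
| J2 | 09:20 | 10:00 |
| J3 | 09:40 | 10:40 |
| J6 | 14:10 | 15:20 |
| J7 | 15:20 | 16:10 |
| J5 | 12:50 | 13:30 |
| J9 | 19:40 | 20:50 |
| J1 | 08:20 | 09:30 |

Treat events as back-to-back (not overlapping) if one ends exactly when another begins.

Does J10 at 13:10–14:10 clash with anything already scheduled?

Yes — it overlaps J5

J1: ends 09:30 at or before J10 starts 13:10 → clear.
J2: ends 10:00 at or before J10 starts 13:10 → clear.
J3: ends 10:40 at or before J10 starts 13:10 → clear.
J4: ends 11:40 at or before J10 starts 13:10 → clear.
J5: starts 12:50 before J10 ends 14:10, and ends 13:30 after J10 starts 13:10 → overlap.
J6: starts 14:10 at or after J10 ends 14:10 → clear.
J7: starts 15:20 at or after J10 ends 14:10 → clear.
J8: starts 18:30 at or after J10 ends 14:10 → clear.
J9: starts 19:40 at or after J10 ends 14:10 → clear.
J10 overlaps J5.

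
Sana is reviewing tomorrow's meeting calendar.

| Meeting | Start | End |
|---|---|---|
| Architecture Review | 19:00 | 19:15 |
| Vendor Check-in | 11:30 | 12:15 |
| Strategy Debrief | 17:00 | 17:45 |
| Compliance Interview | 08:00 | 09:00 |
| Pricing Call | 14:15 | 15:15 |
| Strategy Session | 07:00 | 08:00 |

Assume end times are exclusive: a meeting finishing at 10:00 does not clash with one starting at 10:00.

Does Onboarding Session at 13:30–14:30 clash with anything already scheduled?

Strategy Session: ends 08:00 at or before Onboarding Session starts 13:30 → clear.
Compliance Interview: ends 09:00 at or before Onboarding Session starts 13:30 → clear.
Vendor Check-in: ends 12:15 at or before Onboarding Session starts 13:30 → clear.
Pricing Call: starts 14:15 before Onboarding Session ends 14:30, and ends 15:15 after Onboarding Session starts 13:30 → overlap.
Strategy Debrief: starts 17:00 at or after Onboarding Session ends 14:30 → clear.
Architecture Review: starts 19:00 at or after Onboarding Session ends 14:30 → clear.
Onboarding Session overlaps Pricing Call.

Yes — it overlaps Pricing Call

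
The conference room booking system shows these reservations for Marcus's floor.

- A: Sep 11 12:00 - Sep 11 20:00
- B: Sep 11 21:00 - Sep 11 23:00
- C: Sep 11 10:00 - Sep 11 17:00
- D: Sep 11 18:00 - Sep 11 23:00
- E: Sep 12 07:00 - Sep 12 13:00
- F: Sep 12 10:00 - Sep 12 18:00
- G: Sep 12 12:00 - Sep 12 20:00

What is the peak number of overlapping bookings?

3

Walk through starts and ends in time order (an end at T is processed before a start at T):
Sep 11 10:00 start C → 1
Sep 11 12:00 start A → 2
Sep 11 17:00 end C → 1
Sep 11 18:00 start D → 2
Sep 11 20:00 end A → 1
Sep 11 21:00 start B → 2
Sep 11 23:00 end B → 1
Sep 11 23:00 end D → 0
Sep 12 07:00 start E → 1
Sep 12 10:00 start F → 2
Sep 12 12:00 start G → 3
Sep 12 13:00 end E → 2
Sep 12 18:00 end F → 1
Sep 12 20:00 end G → 0
Peak is 3, at Sep 12 12:00 (E, F, G).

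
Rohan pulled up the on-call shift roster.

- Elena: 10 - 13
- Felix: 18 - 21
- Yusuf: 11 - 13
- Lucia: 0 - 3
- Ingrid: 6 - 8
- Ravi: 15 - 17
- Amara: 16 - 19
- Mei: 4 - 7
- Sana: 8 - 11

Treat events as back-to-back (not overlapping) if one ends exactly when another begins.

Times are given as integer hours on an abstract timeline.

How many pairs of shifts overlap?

5

Check each pair: they overlap iff neither finishes before the other starts.
Sorted by start: Lucia, Mei, Ingrid, Sana, Elena, Yusuf, Ravi, Amara, Felix.
Mei starts after Lucia ends, so nothing later overlaps Lucia either.
Ingrid starts before Mei ends → Mei and Ingrid overlap.
Sana starts after Mei ends, so nothing later overlaps Mei either.
Sana starts exactly when Ingrid ends (back-to-back, no overlap), so nothing later overlaps Ingrid either.
Elena starts before Sana ends → Sana and Elena overlap.
Yusuf starts exactly when Sana ends (back-to-back, no overlap), so nothing later overlaps Sana either.
Yusuf starts before Elena ends → Elena and Yusuf overlap.
Ravi starts after Elena ends, so nothing later overlaps Elena either.
Ravi starts after Yusuf ends, so nothing later overlaps Yusuf either.
Amara starts before Ravi ends → Ravi and Amara overlap.
Felix starts after Ravi ends.
Felix starts before Amara ends → Amara and Felix overlap.
Overlapping pairs: Amara & Felix, Amara & Ravi, Elena & Sana, Elena & Yusuf, Ingrid & Mei — 5 in total.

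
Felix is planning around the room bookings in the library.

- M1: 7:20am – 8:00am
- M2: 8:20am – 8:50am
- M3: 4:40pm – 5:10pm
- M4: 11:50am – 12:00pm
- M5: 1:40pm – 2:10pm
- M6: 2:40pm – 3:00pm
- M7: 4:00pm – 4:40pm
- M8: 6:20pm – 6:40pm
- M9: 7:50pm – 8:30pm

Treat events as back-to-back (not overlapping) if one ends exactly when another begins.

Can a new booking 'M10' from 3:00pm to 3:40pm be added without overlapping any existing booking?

M1: ends 8:00am at or before M10 starts 3:00pm → clear.
M2: ends 8:50am at or before M10 starts 3:00pm → clear.
M4: ends 12:00pm at or before M10 starts 3:00pm → clear.
M5: ends 2:10pm at or before M10 starts 3:00pm → clear.
M6: ends 3:00pm at or before M10 starts 3:00pm → clear.
M7: starts 4:00pm at or after M10 ends 3:40pm → clear.
M3: starts 4:40pm at or after M10 ends 3:40pm → clear.
M8: starts 6:20pm at or after M10 ends 3:40pm → clear.
M9: starts 7:50pm at or after M10 ends 3:40pm → clear.

Yes — the slot is free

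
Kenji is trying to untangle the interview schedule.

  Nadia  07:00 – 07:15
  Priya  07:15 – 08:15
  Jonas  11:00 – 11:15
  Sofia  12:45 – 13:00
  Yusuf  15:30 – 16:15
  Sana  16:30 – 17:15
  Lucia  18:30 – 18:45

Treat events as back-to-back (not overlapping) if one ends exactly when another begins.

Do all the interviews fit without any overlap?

Sorted by start: Nadia, Priya, Jonas, Sofia, Yusuf, Sana, Lucia.
Priya starts exactly when Nadia ends (back-to-back, no overlap); Nadia is clear from here.
Jonas starts after Priya ends; Priya is clear from here.
Sofia starts after Jonas ends; Jonas is clear from here.
Yusuf starts after Sofia ends; Sofia is clear from here.
Sana starts after Yusuf ends; Yusuf is clear from here.
Lucia starts after Sana ends.
Every pair is clear; the schedule has no overlaps.

Yes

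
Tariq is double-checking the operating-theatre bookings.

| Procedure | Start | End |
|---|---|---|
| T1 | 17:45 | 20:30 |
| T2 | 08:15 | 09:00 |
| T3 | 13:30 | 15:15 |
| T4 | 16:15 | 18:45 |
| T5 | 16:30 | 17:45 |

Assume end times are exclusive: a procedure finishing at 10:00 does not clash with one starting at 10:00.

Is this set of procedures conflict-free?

Sorted by start: T2, T3, T4, T5, T1.
T3 starts after T2 ends, so T2 has no further overlaps.
T4 starts after T3 ends, so T3 has no further overlaps.
T5 starts before T4 ends → T4 and T5 overlap.
That's a conflict, so the schedule is not conflict-free.

No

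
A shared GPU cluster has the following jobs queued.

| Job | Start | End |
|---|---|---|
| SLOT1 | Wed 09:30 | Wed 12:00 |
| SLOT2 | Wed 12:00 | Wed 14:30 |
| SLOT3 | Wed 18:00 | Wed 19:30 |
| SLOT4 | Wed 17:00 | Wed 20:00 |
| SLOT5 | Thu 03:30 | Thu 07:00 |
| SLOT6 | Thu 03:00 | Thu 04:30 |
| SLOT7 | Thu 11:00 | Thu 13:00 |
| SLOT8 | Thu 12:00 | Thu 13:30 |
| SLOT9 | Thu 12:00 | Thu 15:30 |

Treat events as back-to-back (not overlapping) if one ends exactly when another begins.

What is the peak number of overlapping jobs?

3

Sweep the timeline, counting +1 at each start and −1 at each end (ends before starts at a tie):
Wed 09:30 start SLOT1 → 1
Wed 12:00 end SLOT1 → 0
Wed 12:00 start SLOT2 → 1
Wed 14:30 end SLOT2 → 0
Wed 17:00 start SLOT4 → 1
Wed 18:00 start SLOT3 → 2
Wed 19:30 end SLOT3 → 1
Wed 20:00 end SLOT4 → 0
Thu 03:00 start SLOT6 → 1
Thu 03:30 start SLOT5 → 2
Thu 04:30 end SLOT6 → 1
Thu 07:00 end SLOT5 → 0
Thu 11:00 start SLOT7 → 1
Thu 12:00 start SLOT8 → 2
Thu 12:00 start SLOT9 → 3
Thu 13:00 end SLOT7 → 2
Thu 13:30 end SLOT8 → 1
Thu 15:30 end SLOT9 → 0
Peak is 3, at Thu 12:00 (SLOT7, SLOT8, SLOT9).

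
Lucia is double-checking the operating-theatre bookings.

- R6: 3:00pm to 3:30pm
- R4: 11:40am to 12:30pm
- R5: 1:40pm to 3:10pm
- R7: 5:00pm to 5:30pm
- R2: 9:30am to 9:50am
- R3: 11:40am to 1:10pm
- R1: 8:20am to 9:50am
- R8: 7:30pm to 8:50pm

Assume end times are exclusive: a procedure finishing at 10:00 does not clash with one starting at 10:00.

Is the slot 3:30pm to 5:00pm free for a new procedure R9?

Yes — the slot is free

R1: ends 9:50am at or before R9 starts 3:30pm → clear.
R2: ends 9:50am at or before R9 starts 3:30pm → clear.
R3: ends 1:10pm at or before R9 starts 3:30pm → clear.
R4: ends 12:30pm at or before R9 starts 3:30pm → clear.
R5: ends 3:10pm at or before R9 starts 3:30pm → clear.
R6: ends 3:30pm at or before R9 starts 3:30pm → clear.
R7: starts 5:00pm at or after R9 ends 5:00pm → clear.
R8: starts 7:30pm at or after R9 ends 5:00pm → clear.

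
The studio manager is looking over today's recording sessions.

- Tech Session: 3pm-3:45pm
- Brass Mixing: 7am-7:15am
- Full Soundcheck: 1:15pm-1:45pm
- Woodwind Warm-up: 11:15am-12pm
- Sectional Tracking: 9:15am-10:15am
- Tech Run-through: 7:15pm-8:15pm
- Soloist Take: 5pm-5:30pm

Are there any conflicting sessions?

Sorted by start: Brass Mixing, Sectional Tracking, Woodwind Warm-up, Full Soundcheck, Tech Session, Soloist Take, Tech Run-through.
Sectional Tracking starts after Brass Mixing ends, so Brass Mixing has no further overlaps.
Woodwind Warm-up starts after Sectional Tracking ends, so Sectional Tracking has no further overlaps.
Full Soundcheck starts after Woodwind Warm-up ends, so Woodwind Warm-up has no further overlaps.
Tech Session starts after Full Soundcheck ends, so Full Soundcheck has no further overlaps.
Soloist Take starts after Tech Session ends, so Tech Session has no further overlaps.
Tech Run-through starts after Soloist Take ends.
Every pair is clear; the schedule has no overlaps.

No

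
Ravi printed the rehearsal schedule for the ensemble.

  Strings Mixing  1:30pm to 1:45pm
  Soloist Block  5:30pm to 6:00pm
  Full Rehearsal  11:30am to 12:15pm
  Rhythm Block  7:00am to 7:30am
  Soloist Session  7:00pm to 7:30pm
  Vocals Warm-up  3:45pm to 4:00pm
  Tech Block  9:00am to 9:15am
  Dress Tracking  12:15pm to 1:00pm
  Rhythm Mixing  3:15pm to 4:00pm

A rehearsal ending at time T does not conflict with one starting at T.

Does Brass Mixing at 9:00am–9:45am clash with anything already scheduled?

Yes — it overlaps Tech Block

Rhythm Block: ends 7:30am at or before Brass Mixing starts 9:00am → clear.
Tech Block: starts 9:00am before Brass Mixing ends 9:45am, and ends 9:15am after Brass Mixing starts 9:00am → overlap.
Full Rehearsal: starts 11:30am at or after Brass Mixing ends 9:45am → clear.
Dress Tracking: starts 12:15pm at or after Brass Mixing ends 9:45am → clear.
Strings Mixing: starts 1:30pm at or after Brass Mixing ends 9:45am → clear.
Rhythm Mixing: starts 3:15pm at or after Brass Mixing ends 9:45am → clear.
Vocals Warm-up: starts 3:45pm at or after Brass Mixing ends 9:45am → clear.
Soloist Block: starts 5:30pm at or after Brass Mixing ends 9:45am → clear.
Soloist Session: starts 7:00pm at or after Brass Mixing ends 9:45am → clear.
Brass Mixing overlaps Tech Block.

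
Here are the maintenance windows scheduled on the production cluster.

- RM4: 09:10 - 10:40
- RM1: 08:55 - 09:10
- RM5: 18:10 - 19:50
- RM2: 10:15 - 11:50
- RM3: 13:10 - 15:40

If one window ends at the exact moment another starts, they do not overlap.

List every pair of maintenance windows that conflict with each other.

RM2 & RM4

Two intervals overlap when each starts before the other ends.
Sorted by start: RM1, RM4, RM2, RM3, RM5.
RM4 starts exactly when RM1 ends (back-to-back, no overlap), so RM1 has no further overlaps.
RM2 starts before RM4 ends → RM4 and RM2 overlap.
RM3 starts after RM4 ends, so RM4 has no further overlaps.
RM3 starts after RM2 ends, so RM2 has no further overlaps.
RM5 starts after RM3 ends.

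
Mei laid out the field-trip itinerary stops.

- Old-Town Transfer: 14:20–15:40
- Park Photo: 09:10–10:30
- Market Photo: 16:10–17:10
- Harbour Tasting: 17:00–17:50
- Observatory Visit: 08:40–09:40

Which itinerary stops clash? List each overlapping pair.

Harbour Tasting & Market Photo, Observatory Visit & Park Photo

Two intervals overlap when each starts before the other ends.
Sorted by start: Observatory Visit, Park Photo, Old-Town Transfer, Market Photo, Harbour Tasting.
Park Photo starts before Observatory Visit ends → Observatory Visit and Park Photo overlap.
Old-Town Transfer starts after Observatory Visit ends, so nothing later overlaps Observatory Visit either.
Old-Town Transfer starts after Park Photo ends, so nothing later overlaps Park Photo either.
Market Photo starts after Old-Town Transfer ends, so nothing later overlaps Old-Town Transfer either.
Harbour Tasting starts before Market Photo ends → Market Photo and Harbour Tasting overlap.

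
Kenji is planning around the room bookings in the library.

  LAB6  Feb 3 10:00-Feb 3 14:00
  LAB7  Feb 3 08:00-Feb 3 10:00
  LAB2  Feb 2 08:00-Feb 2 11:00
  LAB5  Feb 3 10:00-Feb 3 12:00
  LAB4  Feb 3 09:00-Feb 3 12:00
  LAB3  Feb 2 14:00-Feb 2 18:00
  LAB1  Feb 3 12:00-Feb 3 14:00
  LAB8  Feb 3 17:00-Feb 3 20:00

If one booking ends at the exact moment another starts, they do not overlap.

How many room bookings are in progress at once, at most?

Sweep the timeline, counting +1 at each start and −1 at each end (ends before starts at a tie):
Feb 2 08:00 start LAB2 → 1
Feb 2 11:00 end LAB2 → 0
Feb 2 14:00 start LAB3 → 1
Feb 2 18:00 end LAB3 → 0
Feb 3 08:00 start LAB7 → 1
Feb 3 09:00 start LAB4 → 2
Feb 3 10:00 end LAB7 → 1
Feb 3 10:00 start LAB5 → 2
Feb 3 10:00 start LAB6 → 3
Feb 3 12:00 end LAB4 → 2
Feb 3 12:00 end LAB5 → 1
Feb 3 12:00 start LAB1 → 2
Feb 3 14:00 end LAB1 → 1
Feb 3 14:00 end LAB6 → 0
Feb 3 17:00 start LAB8 → 1
Feb 3 20:00 end LAB8 → 0
Peak is 3, at Feb 3 10:00 (LAB4, LAB5, LAB6).

3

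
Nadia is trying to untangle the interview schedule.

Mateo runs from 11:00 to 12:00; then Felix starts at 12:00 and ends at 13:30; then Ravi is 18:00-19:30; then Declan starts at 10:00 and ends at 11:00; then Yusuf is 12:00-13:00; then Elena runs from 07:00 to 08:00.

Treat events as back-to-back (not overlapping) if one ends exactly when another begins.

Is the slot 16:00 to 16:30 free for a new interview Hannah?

Yes — the slot is free

Elena: ends 08:00 at or before Hannah starts 16:00 → clear.
Declan: ends 11:00 at or before Hannah starts 16:00 → clear.
Mateo: ends 12:00 at or before Hannah starts 16:00 → clear.
Felix: ends 13:30 at or before Hannah starts 16:00 → clear.
Yusuf: ends 13:00 at or before Hannah starts 16:00 → clear.
Ravi: starts 18:00 at or after Hannah ends 16:30 → clear.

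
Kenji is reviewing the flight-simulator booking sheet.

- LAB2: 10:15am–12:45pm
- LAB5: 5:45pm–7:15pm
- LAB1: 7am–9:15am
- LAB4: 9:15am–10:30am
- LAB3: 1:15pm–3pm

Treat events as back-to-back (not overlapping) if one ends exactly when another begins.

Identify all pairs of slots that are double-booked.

LAB2 & LAB4

Check each pair: they overlap iff neither finishes before the other starts.
Sorted by start: LAB1, LAB4, LAB2, LAB3, LAB5.
LAB4 starts exactly when LAB1 ends (back-to-back, no overlap); LAB1 is clear from here.
LAB2 starts before LAB4 ends → LAB4 and LAB2 overlap.
LAB3 starts after LAB4 ends; LAB4 is clear from here.
LAB3 starts after LAB2 ends; LAB2 is clear from here.
LAB5 starts after LAB3 ends.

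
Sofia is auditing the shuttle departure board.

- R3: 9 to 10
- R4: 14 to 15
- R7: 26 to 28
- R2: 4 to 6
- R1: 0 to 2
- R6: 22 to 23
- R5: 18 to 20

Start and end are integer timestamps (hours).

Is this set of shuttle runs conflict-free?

Check each pair: they overlap iff neither finishes before the other starts.
Sorted by start: R1, R2, R3, R4, R5, R6, R7.
R2 starts after R1 ends; R1 is clear from here.
R3 starts after R2 ends; R2 is clear from here.
R4 starts after R3 ends; R3 is clear from here.
R5 starts after R4 ends; R4 is clear from here.
R6 starts after R5 ends; R5 is clear from here.
R7 starts after R6 ends.
Every pair is clear; the schedule has no overlaps.

Yes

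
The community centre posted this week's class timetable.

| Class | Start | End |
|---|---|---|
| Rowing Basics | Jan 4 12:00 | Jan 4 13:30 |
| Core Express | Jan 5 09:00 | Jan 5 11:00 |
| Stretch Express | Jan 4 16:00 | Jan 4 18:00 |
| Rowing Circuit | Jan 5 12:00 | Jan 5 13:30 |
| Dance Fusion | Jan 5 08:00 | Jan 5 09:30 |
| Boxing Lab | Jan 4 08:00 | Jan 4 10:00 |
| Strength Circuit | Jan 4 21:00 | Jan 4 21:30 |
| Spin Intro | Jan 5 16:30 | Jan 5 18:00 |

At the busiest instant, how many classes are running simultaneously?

Walk through starts and ends in time order (an end at T is processed before a start at T):
Jan 4 08:00 start Boxing Lab → 1
Jan 4 10:00 end Boxing Lab → 0
Jan 4 12:00 start Rowing Basics → 1
Jan 4 13:30 end Rowing Basics → 0
Jan 4 16:00 start Stretch Express → 1
Jan 4 18:00 end Stretch Express → 0
Jan 4 21:00 start Strength Circuit → 1
Jan 4 21:30 end Strength Circuit → 0
Jan 5 08:00 start Dance Fusion → 1
Jan 5 09:00 start Core Express → 2
Jan 5 09:30 end Dance Fusion → 1
Jan 5 11:00 end Core Express → 0
Jan 5 12:00 start Rowing Circuit → 1
Jan 5 13:30 end Rowing Circuit → 0
Jan 5 16:30 start Spin Intro → 1
Jan 5 18:00 end Spin Intro → 0
Peak is 2, at Jan 5 09:00 (Core Express, Dance Fusion).

2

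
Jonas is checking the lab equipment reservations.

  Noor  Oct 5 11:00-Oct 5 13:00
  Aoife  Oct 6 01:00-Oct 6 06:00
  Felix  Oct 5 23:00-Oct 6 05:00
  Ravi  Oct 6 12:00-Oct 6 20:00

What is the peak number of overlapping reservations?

2

Sort all start/end points and keep a running count:
Oct 5 11:00 start Noor → 1
Oct 5 13:00 end Noor → 0
Oct 5 23:00 start Felix → 1
Oct 6 01:00 start Aoife → 2
Oct 6 05:00 end Felix → 1
Oct 6 06:00 end Aoife → 0
Oct 6 12:00 start Ravi → 1
Oct 6 20:00 end Ravi → 0
Peak is 2, at Oct 6 01:00 (Aoife, Felix).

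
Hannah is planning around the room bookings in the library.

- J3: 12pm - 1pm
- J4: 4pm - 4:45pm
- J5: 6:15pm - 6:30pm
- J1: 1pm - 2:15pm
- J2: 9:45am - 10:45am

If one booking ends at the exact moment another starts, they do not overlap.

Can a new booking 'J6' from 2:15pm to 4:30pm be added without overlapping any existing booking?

No — it overlaps J4

J2: ends 10:45am at or before J6 starts 2:15pm → clear.
J3: ends 1pm at or before J6 starts 2:15pm → clear.
J1: ends 2:15pm at or before J6 starts 2:15pm → clear.
J4: starts 4pm before J6 ends 4:30pm, and ends 4:45pm after J6 starts 2:15pm → overlap.
J5: starts 6:15pm at or after J6 ends 4:30pm → clear.
J6 overlaps J4.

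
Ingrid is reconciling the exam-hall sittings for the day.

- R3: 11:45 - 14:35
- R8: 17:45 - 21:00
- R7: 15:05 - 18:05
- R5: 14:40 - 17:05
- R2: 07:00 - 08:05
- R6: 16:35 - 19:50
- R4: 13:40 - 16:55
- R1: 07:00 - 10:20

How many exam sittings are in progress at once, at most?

4

Walk through starts and ends in time order (an end at T is processed before a start at T):
07:00 start R1 → 1
07:00 start R2 → 2
08:05 end R2 → 1
10:20 end R1 → 0
11:45 start R3 → 1
13:40 start R4 → 2
14:35 end R3 → 1
14:40 start R5 → 2
15:05 start R7 → 3
16:35 start R6 → 4
16:55 end R4 → 3
17:05 end R5 → 2
17:45 start R8 → 3
18:05 end R7 → 2
19:50 end R6 → 1
21:00 end R8 → 0
Peak is 4, at 16:35 (R4, R5, R6, R7).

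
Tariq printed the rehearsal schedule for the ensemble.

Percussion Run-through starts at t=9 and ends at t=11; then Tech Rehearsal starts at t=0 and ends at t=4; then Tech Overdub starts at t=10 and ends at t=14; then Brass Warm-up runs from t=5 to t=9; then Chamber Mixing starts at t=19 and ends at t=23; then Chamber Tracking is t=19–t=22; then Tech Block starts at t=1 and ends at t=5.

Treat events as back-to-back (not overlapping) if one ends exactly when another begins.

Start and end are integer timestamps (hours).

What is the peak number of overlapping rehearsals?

Sort all start/end points and keep a running count:
t=0 start Tech Rehearsal → 1
t=1 start Tech Block → 2
t=4 end Tech Rehearsal → 1
t=5 end Tech Block → 0
t=5 start Brass Warm-up → 1
t=9 end Brass Warm-up → 0
t=9 start Percussion Run-through → 1
t=10 start Tech Overdub → 2
t=11 end Percussion Run-through → 1
t=14 end Tech Overdub → 0
t=19 start Chamber Mixing → 1
t=19 start Chamber Tracking → 2
t=22 end Chamber Tracking → 1
t=23 end Chamber Mixing → 0
Peak is 2, at t=1 (Tech Block, Tech Rehearsal).

2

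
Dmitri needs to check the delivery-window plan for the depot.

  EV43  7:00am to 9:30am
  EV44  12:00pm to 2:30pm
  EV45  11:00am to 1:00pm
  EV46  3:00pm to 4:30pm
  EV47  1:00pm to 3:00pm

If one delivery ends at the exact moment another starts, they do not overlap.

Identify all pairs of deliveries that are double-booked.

EV44 & EV45, EV44 & EV47

Two intervals overlap when each starts before the other ends.
Sorted by start: EV43, EV45, EV44, EV47, EV46.
EV45 starts after EV43 ends; EV43 is clear from here.
EV44 starts before EV45 ends → EV45 and EV44 overlap.
EV47 starts exactly when EV45 ends (back-to-back, no overlap); EV45 is clear from here.
EV47 starts before EV44 ends → EV44 and EV47 overlap.
EV46 starts after EV44 ends.
EV46 starts exactly when EV47 ends (back-to-back, no overlap).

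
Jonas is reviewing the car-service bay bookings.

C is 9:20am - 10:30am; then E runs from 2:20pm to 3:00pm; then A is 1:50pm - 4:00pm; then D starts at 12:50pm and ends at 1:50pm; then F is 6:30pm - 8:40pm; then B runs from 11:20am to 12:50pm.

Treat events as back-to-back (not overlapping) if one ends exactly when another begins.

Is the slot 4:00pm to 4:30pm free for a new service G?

C: ends 10:30am at or before G starts 4:00pm → clear.
B: ends 12:50pm at or before G starts 4:00pm → clear.
D: ends 1:50pm at or before G starts 4:00pm → clear.
A: ends 4:00pm at or before G starts 4:00pm → clear.
E: ends 3:00pm at or before G starts 4:00pm → clear.
F: starts 6:30pm at or after G ends 4:30pm → clear.

Yes — the slot is free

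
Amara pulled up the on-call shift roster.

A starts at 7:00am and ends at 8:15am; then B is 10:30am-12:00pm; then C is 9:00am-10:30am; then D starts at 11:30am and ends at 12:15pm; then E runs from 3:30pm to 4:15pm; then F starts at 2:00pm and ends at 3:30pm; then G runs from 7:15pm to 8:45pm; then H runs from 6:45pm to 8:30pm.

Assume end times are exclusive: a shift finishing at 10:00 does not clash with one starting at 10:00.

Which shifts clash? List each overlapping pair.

Two intervals overlap when each starts before the other ends.
Sorted by start: A, C, B, D, F, E, H, G.
C starts after A ends, so nothing later overlaps A either.
B starts exactly when C ends (back-to-back, no overlap), so nothing later overlaps C either.
D starts before B ends → B and D overlap.
F starts after B ends, so nothing later overlaps B either.
F starts after D ends, so nothing later overlaps D either.
E starts exactly when F ends (back-to-back, no overlap), so nothing later overlaps F either.
H starts after E ends, so nothing later overlaps E either.
G starts before H ends → H and G overlap.

B & D, G & H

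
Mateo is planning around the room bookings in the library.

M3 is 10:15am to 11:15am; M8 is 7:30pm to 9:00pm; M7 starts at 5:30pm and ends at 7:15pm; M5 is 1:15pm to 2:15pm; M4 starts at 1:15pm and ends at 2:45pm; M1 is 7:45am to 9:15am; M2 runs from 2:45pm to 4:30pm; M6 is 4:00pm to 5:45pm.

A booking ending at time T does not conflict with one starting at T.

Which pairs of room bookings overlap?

Sorted by start: M1, M3, M4, M5, M2, M6, M7, M8.
M3 starts after M1 ends, so M1 has no further overlaps.
M4 starts after M3 ends, so M3 has no further overlaps.
M5 starts before M4 ends → M4 and M5 overlap.
M2 starts exactly when M4 ends (back-to-back, no overlap), so M4 has no further overlaps.
M2 starts after M5 ends, so M5 has no further overlaps.
M6 starts before M2 ends → M2 and M6 overlap.
M7 starts after M2 ends, so M2 has no further overlaps.
M7 starts before M6 ends → M6 and M7 overlap.
M8 starts after M6 ends.
M8 starts after M7 ends.

M2 & M6, M4 & M5, M6 & M7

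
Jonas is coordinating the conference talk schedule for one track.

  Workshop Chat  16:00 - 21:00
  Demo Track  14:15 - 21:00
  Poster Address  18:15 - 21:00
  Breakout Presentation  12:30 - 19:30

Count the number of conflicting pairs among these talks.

Sorted by start: Breakout Presentation, Demo Track, Workshop Chat, Poster Address.
Demo Track starts before Breakout Presentation ends → Breakout Presentation and Demo Track overlap.
Workshop Chat starts before Breakout Presentation ends → Breakout Presentation and Workshop Chat overlap.
Poster Address starts before Breakout Presentation ends → Breakout Presentation and Poster Address overlap.
Workshop Chat starts before Demo Track ends → Demo Track and Workshop Chat overlap.
Poster Address starts before Demo Track ends → Demo Track and Poster Address overlap.
Poster Address starts before Workshop Chat ends → Workshop Chat and Poster Address overlap.
Overlapping pairs: Breakout Presentation & Demo Track, Breakout Presentation & Poster Address, Breakout Presentation & Workshop Chat, Demo Track & Poster Address, Demo Track & Workshop Chat, Poster Address & Workshop Chat — 6 in total.

6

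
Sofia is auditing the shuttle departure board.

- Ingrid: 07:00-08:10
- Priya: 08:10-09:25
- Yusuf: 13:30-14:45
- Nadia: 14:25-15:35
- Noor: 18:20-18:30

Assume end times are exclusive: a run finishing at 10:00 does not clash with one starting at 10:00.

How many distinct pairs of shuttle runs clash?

Sorted by start: Ingrid, Priya, Yusuf, Nadia, Noor.
Priya starts exactly when Ingrid ends (back-to-back, no overlap) — done with Ingrid.
Yusuf starts after Priya ends — done with Priya.
Nadia starts before Yusuf ends → Yusuf and Nadia overlap.
Noor starts after Yusuf ends.
Noor starts after Nadia ends.
Overlapping pairs: Nadia & Yusuf — 1 in total.

1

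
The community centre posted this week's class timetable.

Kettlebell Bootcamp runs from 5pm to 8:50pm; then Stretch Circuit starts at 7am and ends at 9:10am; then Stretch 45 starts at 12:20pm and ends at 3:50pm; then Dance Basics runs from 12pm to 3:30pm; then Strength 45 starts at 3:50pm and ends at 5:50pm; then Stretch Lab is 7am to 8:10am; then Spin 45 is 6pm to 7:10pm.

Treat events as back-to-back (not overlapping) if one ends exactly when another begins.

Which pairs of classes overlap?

Dance Basics & Stretch 45, Kettlebell Bootcamp & Spin 45, Kettlebell Bootcamp & Strength 45, Stretch Circuit & Stretch Lab

Sorted by start: Stretch Circuit, Stretch Lab, Dance Basics, Stretch 45, Strength 45, Kettlebell Bootcamp, Spin 45.
Stretch Lab starts before Stretch Circuit ends → Stretch Circuit and Stretch Lab overlap.
Dance Basics starts after Stretch Circuit ends; Stretch Circuit is clear from here.
Dance Basics starts after Stretch Lab ends; Stretch Lab is clear from here.
Stretch 45 starts before Dance Basics ends → Dance Basics and Stretch 45 overlap.
Strength 45 starts after Dance Basics ends; Dance Basics is clear from here.
Strength 45 starts exactly when Stretch 45 ends (back-to-back, no overlap); Stretch 45 is clear from here.
Kettlebell Bootcamp starts before Strength 45 ends → Strength 45 and Kettlebell Bootcamp overlap.
Spin 45 starts after Strength 45 ends.
Spin 45 starts before Kettlebell Bootcamp ends → Kettlebell Bootcamp and Spin 45 overlap.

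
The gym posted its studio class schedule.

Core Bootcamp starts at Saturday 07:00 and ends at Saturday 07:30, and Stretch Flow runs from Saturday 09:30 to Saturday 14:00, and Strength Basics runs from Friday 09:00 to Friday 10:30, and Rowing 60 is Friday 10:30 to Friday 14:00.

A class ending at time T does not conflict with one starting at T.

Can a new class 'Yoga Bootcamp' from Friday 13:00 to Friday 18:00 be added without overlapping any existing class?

Strength Basics: ends Friday 10:30 at or before Yoga Bootcamp starts Friday 13:00 → clear.
Rowing 60: starts Friday 10:30 before Yoga Bootcamp ends Friday 18:00, and ends Friday 14:00 after Yoga Bootcamp starts Friday 13:00 → overlap.
Core Bootcamp: starts Saturday 07:00 at or after Yoga Bootcamp ends Friday 18:00 → clear.
Stretch Flow: starts Saturday 09:30 at or after Yoga Bootcamp ends Friday 18:00 → clear.
Yoga Bootcamp overlaps Rowing 60.

No — it overlaps Rowing 60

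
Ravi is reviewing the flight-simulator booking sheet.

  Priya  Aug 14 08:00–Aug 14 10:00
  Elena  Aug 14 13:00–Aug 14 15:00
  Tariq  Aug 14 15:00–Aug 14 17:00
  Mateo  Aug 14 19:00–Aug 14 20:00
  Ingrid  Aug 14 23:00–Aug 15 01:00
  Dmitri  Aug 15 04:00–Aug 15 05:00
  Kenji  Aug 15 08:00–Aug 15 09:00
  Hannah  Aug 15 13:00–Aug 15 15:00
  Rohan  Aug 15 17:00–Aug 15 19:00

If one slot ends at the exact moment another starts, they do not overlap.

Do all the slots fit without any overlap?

Sorted by start: Priya, Elena, Tariq, Mateo, Ingrid, Dmitri, Kenji, Hannah, Rohan.
Elena starts after Priya ends, so Priya has no further overlaps.
Tariq starts exactly when Elena ends (back-to-back, no overlap), so Elena has no further overlaps.
Mateo starts after Tariq ends, so Tariq has no further overlaps.
Ingrid starts after Mateo ends, so Mateo has no further overlaps.
Dmitri starts after Ingrid ends, so Ingrid has no further overlaps.
Kenji starts after Dmitri ends, so Dmitri has no further overlaps.
Hannah starts after Kenji ends, so Kenji has no further overlaps.
Rohan starts after Hannah ends.
Every pair is clear; the schedule has no overlaps.

Yes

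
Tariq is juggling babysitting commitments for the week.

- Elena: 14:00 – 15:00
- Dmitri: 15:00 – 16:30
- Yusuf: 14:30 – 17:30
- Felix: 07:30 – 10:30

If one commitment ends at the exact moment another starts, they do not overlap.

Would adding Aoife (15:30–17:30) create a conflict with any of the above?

Felix: ends 10:30 at or before Aoife starts 15:30 → clear.
Elena: ends 15:00 at or before Aoife starts 15:30 → clear.
Yusuf: starts 14:30 before Aoife ends 17:30, and ends 17:30 after Aoife starts 15:30 → overlap.
Dmitri: starts 15:00 before Aoife ends 17:30, and ends 16:30 after Aoife starts 15:30 → overlap.
Aoife overlaps Dmitri, Yusuf.

Yes — it overlaps Dmitri, Yusuf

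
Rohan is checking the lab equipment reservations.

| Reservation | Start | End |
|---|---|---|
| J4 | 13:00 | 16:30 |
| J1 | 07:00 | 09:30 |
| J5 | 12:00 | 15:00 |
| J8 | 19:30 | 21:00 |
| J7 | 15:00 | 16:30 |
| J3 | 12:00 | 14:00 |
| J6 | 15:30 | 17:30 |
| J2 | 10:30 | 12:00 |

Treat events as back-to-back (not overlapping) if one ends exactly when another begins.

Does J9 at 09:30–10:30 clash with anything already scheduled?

No — it doesn't clash with anything

J1: ends 09:30 at or before J9 starts 09:30 → clear.
J2: starts 10:30 at or after J9 ends 10:30 → clear.
J3: starts 12:00 at or after J9 ends 10:30 → clear.
J5: starts 12:00 at or after J9 ends 10:30 → clear.
J4: starts 13:00 at or after J9 ends 10:30 → clear.
J7: starts 15:00 at or after J9 ends 10:30 → clear.
J6: starts 15:30 at or after J9 ends 10:30 → clear.
J8: starts 19:30 at or after J9 ends 10:30 → clear.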